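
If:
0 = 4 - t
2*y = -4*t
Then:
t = 4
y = -8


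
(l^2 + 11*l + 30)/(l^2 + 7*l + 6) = (l + 5)/(l + 1)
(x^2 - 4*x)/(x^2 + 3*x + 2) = x*(x - 4)/(x^2 + 3*x + 2)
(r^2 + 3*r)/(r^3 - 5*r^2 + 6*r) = (r + 3)/(r^2 - 5*r + 6)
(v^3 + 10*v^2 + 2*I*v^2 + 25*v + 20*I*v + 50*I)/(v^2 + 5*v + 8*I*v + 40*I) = (v^2 + v*(5 + 2*I) + 10*I)/(v + 8*I)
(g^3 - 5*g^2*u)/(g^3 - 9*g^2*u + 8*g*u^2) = g*(g - 5*u)/(g^2 - 9*g*u + 8*u^2)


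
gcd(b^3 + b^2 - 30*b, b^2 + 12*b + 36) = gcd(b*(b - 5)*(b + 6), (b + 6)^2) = b + 6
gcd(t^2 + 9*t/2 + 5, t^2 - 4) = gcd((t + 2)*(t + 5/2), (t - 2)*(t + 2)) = t + 2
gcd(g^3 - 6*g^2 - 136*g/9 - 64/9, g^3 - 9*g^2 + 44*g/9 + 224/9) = g^2 - 20*g/3 - 32/3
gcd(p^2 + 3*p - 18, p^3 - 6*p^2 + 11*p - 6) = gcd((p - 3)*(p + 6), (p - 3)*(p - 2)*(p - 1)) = p - 3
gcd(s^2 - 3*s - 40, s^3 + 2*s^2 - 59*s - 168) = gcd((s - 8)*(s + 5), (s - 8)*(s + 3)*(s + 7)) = s - 8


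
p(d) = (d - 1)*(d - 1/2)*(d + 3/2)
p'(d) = (d - 1)*(d - 1/2) + (d - 1)*(d + 3/2) + (d - 1/2)*(d + 3/2) = 3*d^2 - 7/4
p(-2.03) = -4.06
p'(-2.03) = 10.61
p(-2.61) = -12.46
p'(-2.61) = 18.69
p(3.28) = 30.30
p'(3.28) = 30.53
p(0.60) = -0.08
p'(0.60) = -0.67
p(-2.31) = -7.53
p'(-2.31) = 14.26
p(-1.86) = -2.43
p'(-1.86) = 8.63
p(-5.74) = -178.32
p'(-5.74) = 97.09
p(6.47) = 260.27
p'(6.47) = 123.83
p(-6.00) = -204.75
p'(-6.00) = 106.25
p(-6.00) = -204.75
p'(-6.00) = 106.25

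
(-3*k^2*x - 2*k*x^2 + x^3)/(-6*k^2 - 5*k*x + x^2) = x*(-3*k + x)/(-6*k + x)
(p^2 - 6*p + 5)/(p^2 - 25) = (p - 1)/(p + 5)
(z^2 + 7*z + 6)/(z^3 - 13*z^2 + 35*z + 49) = (z + 6)/(z^2 - 14*z + 49)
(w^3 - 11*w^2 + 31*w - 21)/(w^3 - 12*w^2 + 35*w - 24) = (w - 7)/(w - 8)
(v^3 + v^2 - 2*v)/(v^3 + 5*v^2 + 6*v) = (v - 1)/(v + 3)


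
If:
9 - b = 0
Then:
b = 9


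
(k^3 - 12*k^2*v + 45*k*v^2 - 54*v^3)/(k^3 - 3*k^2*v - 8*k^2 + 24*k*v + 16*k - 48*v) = (k^2 - 9*k*v + 18*v^2)/(k^2 - 8*k + 16)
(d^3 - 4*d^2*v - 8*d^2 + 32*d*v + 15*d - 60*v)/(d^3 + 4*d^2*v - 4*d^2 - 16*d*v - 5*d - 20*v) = (d^2 - 4*d*v - 3*d + 12*v)/(d^2 + 4*d*v + d + 4*v)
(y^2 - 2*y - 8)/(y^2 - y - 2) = (-y^2 + 2*y + 8)/(-y^2 + y + 2)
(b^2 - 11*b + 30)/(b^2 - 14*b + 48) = (b - 5)/(b - 8)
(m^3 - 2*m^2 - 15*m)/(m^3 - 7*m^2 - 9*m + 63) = m*(m - 5)/(m^2 - 10*m + 21)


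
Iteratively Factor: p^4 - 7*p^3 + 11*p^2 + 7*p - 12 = (p - 4)*(p^3 - 3*p^2 - p + 3) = (p - 4)*(p - 1)*(p^2 - 2*p - 3) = (p - 4)*(p - 3)*(p - 1)*(p + 1)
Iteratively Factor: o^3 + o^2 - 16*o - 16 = (o - 4)*(o^2 + 5*o + 4) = (o - 4)*(o + 4)*(o + 1)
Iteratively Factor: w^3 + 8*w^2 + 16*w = (w)*(w^2 + 8*w + 16) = w*(w + 4)*(w + 4)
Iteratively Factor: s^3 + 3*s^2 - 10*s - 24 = (s - 3)*(s^2 + 6*s + 8) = (s - 3)*(s + 4)*(s + 2)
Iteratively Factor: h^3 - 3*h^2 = (h)*(h^2 - 3*h) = h*(h - 3)*(h)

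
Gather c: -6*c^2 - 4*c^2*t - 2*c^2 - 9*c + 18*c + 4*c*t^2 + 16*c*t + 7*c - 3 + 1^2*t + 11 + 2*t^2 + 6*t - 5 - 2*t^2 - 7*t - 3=c^2*(-4*t - 8) + c*(4*t^2 + 16*t + 16)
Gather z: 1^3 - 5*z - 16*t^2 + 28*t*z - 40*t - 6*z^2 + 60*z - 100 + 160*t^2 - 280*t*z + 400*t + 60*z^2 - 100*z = 144*t^2 + 360*t + 54*z^2 + z*(-252*t - 45) - 99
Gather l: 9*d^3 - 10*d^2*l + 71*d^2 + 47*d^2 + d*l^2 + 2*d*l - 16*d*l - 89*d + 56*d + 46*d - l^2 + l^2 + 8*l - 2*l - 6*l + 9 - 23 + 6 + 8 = 9*d^3 + 118*d^2 + d*l^2 + 13*d + l*(-10*d^2 - 14*d)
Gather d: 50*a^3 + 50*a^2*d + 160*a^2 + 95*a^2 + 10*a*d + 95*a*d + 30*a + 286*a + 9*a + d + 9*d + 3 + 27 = 50*a^3 + 255*a^2 + 325*a + d*(50*a^2 + 105*a + 10) + 30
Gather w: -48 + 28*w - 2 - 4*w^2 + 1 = -4*w^2 + 28*w - 49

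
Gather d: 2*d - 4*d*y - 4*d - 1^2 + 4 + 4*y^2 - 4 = d*(-4*y - 2) + 4*y^2 - 1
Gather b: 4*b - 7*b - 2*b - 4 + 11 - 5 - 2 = -5*b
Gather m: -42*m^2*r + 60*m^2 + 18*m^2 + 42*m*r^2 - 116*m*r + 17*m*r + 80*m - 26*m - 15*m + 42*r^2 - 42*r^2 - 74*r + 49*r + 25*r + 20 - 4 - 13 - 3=m^2*(78 - 42*r) + m*(42*r^2 - 99*r + 39)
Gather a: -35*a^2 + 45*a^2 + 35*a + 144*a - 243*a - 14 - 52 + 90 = 10*a^2 - 64*a + 24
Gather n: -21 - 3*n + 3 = -3*n - 18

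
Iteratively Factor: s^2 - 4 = (s + 2)*(s - 2)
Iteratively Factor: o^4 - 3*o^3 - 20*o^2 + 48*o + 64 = (o - 4)*(o^3 + o^2 - 16*o - 16) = (o - 4)*(o + 4)*(o^2 - 3*o - 4) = (o - 4)^2*(o + 4)*(o + 1)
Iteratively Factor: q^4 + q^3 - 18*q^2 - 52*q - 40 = (q + 2)*(q^3 - q^2 - 16*q - 20) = (q + 2)^2*(q^2 - 3*q - 10) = (q - 5)*(q + 2)^2*(q + 2)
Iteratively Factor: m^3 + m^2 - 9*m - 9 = (m + 3)*(m^2 - 2*m - 3) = (m - 3)*(m + 3)*(m + 1)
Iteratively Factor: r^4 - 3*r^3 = (r)*(r^3 - 3*r^2) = r^2*(r^2 - 3*r) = r^3*(r - 3)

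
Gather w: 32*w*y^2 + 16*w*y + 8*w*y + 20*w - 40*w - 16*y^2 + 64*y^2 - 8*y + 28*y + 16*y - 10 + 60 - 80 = w*(32*y^2 + 24*y - 20) + 48*y^2 + 36*y - 30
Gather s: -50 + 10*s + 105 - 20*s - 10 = 45 - 10*s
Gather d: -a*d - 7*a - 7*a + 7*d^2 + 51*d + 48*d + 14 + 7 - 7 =-14*a + 7*d^2 + d*(99 - a) + 14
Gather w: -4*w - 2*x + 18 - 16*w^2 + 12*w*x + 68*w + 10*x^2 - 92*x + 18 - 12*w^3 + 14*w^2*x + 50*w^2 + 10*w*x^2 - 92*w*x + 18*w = -12*w^3 + w^2*(14*x + 34) + w*(10*x^2 - 80*x + 82) + 10*x^2 - 94*x + 36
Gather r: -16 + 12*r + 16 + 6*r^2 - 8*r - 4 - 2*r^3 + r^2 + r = -2*r^3 + 7*r^2 + 5*r - 4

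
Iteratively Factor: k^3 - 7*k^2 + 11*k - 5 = (k - 5)*(k^2 - 2*k + 1) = (k - 5)*(k - 1)*(k - 1)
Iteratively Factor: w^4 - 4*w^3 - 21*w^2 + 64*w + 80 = (w + 1)*(w^3 - 5*w^2 - 16*w + 80) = (w - 4)*(w + 1)*(w^2 - w - 20) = (w - 4)*(w + 1)*(w + 4)*(w - 5)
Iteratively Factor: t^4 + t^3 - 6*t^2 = (t + 3)*(t^3 - 2*t^2) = t*(t + 3)*(t^2 - 2*t) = t*(t - 2)*(t + 3)*(t)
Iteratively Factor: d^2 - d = (d - 1)*(d)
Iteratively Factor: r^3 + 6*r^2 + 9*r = (r)*(r^2 + 6*r + 9) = r*(r + 3)*(r + 3)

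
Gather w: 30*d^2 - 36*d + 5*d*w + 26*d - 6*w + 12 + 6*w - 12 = 30*d^2 + 5*d*w - 10*d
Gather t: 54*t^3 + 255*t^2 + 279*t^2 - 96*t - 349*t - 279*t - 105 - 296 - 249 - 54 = 54*t^3 + 534*t^2 - 724*t - 704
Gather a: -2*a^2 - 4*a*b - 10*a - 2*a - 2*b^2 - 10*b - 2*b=-2*a^2 + a*(-4*b - 12) - 2*b^2 - 12*b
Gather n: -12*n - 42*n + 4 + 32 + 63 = 99 - 54*n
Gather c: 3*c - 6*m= 3*c - 6*m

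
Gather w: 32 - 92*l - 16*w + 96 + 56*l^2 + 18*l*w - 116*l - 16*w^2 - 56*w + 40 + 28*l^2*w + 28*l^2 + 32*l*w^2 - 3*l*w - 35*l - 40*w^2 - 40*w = 84*l^2 - 243*l + w^2*(32*l - 56) + w*(28*l^2 + 15*l - 112) + 168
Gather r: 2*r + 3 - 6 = 2*r - 3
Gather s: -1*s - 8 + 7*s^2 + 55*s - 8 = 7*s^2 + 54*s - 16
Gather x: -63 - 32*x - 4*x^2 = -4*x^2 - 32*x - 63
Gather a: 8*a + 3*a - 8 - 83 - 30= 11*a - 121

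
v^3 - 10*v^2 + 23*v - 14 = (v - 7)*(v - 2)*(v - 1)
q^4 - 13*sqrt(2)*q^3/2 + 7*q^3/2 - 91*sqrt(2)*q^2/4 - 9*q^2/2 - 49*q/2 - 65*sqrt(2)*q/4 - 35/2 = (q + 1)*(q + 5/2)*(q - 7*sqrt(2))*(q + sqrt(2)/2)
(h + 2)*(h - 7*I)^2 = h^3 + 2*h^2 - 14*I*h^2 - 49*h - 28*I*h - 98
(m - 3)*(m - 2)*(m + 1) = m^3 - 4*m^2 + m + 6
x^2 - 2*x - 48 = (x - 8)*(x + 6)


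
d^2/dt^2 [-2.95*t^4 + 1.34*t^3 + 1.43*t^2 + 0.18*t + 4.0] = -35.4*t^2 + 8.04*t + 2.86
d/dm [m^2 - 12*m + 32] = 2*m - 12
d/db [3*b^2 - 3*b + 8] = 6*b - 3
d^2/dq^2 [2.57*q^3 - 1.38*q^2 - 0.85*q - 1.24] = 15.42*q - 2.76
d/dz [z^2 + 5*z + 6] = 2*z + 5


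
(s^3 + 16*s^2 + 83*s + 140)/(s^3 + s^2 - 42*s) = (s^2 + 9*s + 20)/(s*(s - 6))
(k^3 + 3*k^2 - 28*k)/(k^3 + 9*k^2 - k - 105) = k*(k - 4)/(k^2 + 2*k - 15)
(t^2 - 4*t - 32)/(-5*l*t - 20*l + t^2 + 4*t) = (t - 8)/(-5*l + t)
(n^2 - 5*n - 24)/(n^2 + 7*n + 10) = (n^2 - 5*n - 24)/(n^2 + 7*n + 10)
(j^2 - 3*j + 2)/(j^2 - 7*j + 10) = (j - 1)/(j - 5)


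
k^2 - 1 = (k - 1)*(k + 1)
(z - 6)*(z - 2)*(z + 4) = z^3 - 4*z^2 - 20*z + 48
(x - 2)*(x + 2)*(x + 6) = x^3 + 6*x^2 - 4*x - 24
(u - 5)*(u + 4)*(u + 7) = u^3 + 6*u^2 - 27*u - 140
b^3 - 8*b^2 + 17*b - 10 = (b - 5)*(b - 2)*(b - 1)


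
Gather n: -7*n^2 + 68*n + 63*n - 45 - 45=-7*n^2 + 131*n - 90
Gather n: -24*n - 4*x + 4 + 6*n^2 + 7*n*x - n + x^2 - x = 6*n^2 + n*(7*x - 25) + x^2 - 5*x + 4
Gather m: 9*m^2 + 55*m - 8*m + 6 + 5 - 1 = 9*m^2 + 47*m + 10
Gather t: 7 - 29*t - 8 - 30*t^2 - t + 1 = -30*t^2 - 30*t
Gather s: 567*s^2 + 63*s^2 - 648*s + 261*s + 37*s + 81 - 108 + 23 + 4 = 630*s^2 - 350*s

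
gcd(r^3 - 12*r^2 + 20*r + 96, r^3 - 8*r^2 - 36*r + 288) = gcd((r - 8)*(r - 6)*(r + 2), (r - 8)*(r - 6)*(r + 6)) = r^2 - 14*r + 48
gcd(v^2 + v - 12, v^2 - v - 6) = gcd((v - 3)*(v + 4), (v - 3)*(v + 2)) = v - 3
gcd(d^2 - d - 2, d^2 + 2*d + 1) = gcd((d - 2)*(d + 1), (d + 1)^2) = d + 1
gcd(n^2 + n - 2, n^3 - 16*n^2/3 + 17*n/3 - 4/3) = n - 1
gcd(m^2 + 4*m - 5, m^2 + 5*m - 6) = m - 1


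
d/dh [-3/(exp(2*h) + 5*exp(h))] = 3*(2*exp(h) + 5)*exp(-h)/(exp(h) + 5)^2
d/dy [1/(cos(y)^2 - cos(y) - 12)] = (2*cos(y) - 1)*sin(y)/(sin(y)^2 + cos(y) + 11)^2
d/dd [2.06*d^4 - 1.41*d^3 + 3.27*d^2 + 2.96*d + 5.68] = 8.24*d^3 - 4.23*d^2 + 6.54*d + 2.96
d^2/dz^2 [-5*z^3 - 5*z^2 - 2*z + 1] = -30*z - 10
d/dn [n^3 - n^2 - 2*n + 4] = 3*n^2 - 2*n - 2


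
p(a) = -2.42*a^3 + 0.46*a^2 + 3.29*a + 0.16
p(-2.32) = 25.22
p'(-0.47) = 1.25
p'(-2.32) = -37.92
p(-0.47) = -1.03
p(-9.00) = 1771.99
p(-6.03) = 527.65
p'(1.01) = -3.19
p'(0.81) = -0.73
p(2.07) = -12.52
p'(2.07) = -25.91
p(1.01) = 1.46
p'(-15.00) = -1644.01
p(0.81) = 1.84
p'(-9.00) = -593.05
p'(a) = -7.26*a^2 + 0.92*a + 3.29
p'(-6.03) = -266.24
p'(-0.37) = 1.96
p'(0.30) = 2.91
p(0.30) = 1.12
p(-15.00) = 8221.81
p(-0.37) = -0.87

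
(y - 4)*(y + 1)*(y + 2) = y^3 - y^2 - 10*y - 8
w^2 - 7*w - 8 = (w - 8)*(w + 1)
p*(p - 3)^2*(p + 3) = p^4 - 3*p^3 - 9*p^2 + 27*p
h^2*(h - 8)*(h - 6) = h^4 - 14*h^3 + 48*h^2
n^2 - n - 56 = (n - 8)*(n + 7)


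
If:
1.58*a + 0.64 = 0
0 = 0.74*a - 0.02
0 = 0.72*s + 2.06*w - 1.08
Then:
No Solution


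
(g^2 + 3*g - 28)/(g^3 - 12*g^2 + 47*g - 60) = (g + 7)/(g^2 - 8*g + 15)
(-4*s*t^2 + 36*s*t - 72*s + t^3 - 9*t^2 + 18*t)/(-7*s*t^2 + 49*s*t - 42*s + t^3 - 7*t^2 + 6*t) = (4*s*t - 12*s - t^2 + 3*t)/(7*s*t - 7*s - t^2 + t)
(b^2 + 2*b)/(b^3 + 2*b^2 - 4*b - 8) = b/(b^2 - 4)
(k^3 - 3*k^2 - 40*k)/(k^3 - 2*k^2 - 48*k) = (k + 5)/(k + 6)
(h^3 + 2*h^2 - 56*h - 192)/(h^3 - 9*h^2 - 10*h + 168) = (h^2 - 2*h - 48)/(h^2 - 13*h + 42)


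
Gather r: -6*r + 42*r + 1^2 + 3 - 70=36*r - 66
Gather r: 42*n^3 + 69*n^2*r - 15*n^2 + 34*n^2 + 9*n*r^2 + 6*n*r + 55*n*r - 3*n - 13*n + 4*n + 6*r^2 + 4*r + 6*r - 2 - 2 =42*n^3 + 19*n^2 - 12*n + r^2*(9*n + 6) + r*(69*n^2 + 61*n + 10) - 4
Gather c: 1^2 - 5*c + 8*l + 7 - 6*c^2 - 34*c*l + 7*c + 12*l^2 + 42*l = -6*c^2 + c*(2 - 34*l) + 12*l^2 + 50*l + 8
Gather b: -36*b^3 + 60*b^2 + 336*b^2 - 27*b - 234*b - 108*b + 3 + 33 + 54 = -36*b^3 + 396*b^2 - 369*b + 90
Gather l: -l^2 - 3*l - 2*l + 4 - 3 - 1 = -l^2 - 5*l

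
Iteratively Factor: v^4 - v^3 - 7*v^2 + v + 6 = (v - 3)*(v^3 + 2*v^2 - v - 2) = (v - 3)*(v + 2)*(v^2 - 1) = (v - 3)*(v + 1)*(v + 2)*(v - 1)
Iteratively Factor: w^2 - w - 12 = (w - 4)*(w + 3)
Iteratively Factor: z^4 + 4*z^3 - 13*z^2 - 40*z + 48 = (z - 3)*(z^3 + 7*z^2 + 8*z - 16) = (z - 3)*(z + 4)*(z^2 + 3*z - 4) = (z - 3)*(z + 4)^2*(z - 1)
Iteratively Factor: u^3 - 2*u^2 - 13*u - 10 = (u + 2)*(u^2 - 4*u - 5) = (u - 5)*(u + 2)*(u + 1)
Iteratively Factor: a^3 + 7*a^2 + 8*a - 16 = (a - 1)*(a^2 + 8*a + 16) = (a - 1)*(a + 4)*(a + 4)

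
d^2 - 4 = (d - 2)*(d + 2)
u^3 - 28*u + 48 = (u - 4)*(u - 2)*(u + 6)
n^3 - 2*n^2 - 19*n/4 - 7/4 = (n - 7/2)*(n + 1/2)*(n + 1)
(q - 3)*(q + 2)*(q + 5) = q^3 + 4*q^2 - 11*q - 30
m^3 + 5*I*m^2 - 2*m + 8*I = (m - I)*(m + 2*I)*(m + 4*I)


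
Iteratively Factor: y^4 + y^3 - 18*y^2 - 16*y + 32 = (y + 4)*(y^3 - 3*y^2 - 6*y + 8) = (y - 1)*(y + 4)*(y^2 - 2*y - 8) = (y - 4)*(y - 1)*(y + 4)*(y + 2)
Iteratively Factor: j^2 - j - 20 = (j + 4)*(j - 5)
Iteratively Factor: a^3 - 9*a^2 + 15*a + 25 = (a - 5)*(a^2 - 4*a - 5) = (a - 5)*(a + 1)*(a - 5)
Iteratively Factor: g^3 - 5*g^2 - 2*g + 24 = (g - 3)*(g^2 - 2*g - 8) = (g - 3)*(g + 2)*(g - 4)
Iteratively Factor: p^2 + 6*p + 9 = (p + 3)*(p + 3)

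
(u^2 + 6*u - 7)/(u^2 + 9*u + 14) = (u - 1)/(u + 2)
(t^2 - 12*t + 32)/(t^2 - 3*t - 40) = (t - 4)/(t + 5)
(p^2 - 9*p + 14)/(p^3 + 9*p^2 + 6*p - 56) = (p - 7)/(p^2 + 11*p + 28)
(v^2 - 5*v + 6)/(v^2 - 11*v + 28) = (v^2 - 5*v + 6)/(v^2 - 11*v + 28)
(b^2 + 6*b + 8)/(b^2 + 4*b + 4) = (b + 4)/(b + 2)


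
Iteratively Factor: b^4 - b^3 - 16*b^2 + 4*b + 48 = (b - 4)*(b^3 + 3*b^2 - 4*b - 12) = (b - 4)*(b + 2)*(b^2 + b - 6) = (b - 4)*(b - 2)*(b + 2)*(b + 3)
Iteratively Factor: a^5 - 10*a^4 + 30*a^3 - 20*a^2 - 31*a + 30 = (a - 1)*(a^4 - 9*a^3 + 21*a^2 + a - 30) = (a - 1)*(a + 1)*(a^3 - 10*a^2 + 31*a - 30) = (a - 5)*(a - 1)*(a + 1)*(a^2 - 5*a + 6) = (a - 5)*(a - 2)*(a - 1)*(a + 1)*(a - 3)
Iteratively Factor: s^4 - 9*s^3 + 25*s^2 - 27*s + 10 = (s - 5)*(s^3 - 4*s^2 + 5*s - 2) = (s - 5)*(s - 1)*(s^2 - 3*s + 2) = (s - 5)*(s - 2)*(s - 1)*(s - 1)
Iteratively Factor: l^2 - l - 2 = (l + 1)*(l - 2)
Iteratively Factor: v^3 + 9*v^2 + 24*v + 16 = (v + 4)*(v^2 + 5*v + 4) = (v + 4)^2*(v + 1)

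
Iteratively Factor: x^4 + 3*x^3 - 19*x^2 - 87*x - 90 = (x - 5)*(x^3 + 8*x^2 + 21*x + 18) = (x - 5)*(x + 2)*(x^2 + 6*x + 9) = (x - 5)*(x + 2)*(x + 3)*(x + 3)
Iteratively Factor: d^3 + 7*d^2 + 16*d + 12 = (d + 2)*(d^2 + 5*d + 6) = (d + 2)*(d + 3)*(d + 2)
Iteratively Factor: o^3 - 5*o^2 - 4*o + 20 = (o - 2)*(o^2 - 3*o - 10) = (o - 2)*(o + 2)*(o - 5)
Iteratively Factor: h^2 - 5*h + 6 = (h - 3)*(h - 2)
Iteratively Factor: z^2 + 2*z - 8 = (z + 4)*(z - 2)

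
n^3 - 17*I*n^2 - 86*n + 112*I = (n - 8*I)*(n - 7*I)*(n - 2*I)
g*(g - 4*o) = g^2 - 4*g*o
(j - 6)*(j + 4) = j^2 - 2*j - 24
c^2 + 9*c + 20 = (c + 4)*(c + 5)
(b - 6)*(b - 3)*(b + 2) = b^3 - 7*b^2 + 36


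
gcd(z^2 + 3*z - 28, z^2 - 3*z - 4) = z - 4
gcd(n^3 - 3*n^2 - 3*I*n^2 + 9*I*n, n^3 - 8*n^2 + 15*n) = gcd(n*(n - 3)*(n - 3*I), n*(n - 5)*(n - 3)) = n^2 - 3*n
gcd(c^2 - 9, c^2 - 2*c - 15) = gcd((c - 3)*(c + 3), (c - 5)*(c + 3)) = c + 3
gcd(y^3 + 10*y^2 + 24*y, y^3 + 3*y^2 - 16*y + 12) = y + 6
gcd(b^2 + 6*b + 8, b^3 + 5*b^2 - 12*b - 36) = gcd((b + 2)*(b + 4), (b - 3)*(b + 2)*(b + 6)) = b + 2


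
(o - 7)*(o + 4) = o^2 - 3*o - 28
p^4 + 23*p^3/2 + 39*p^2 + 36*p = p*(p + 3/2)*(p + 4)*(p + 6)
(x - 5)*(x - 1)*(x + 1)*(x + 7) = x^4 + 2*x^3 - 36*x^2 - 2*x + 35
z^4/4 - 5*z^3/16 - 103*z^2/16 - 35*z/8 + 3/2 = (z/4 + 1)*(z - 6)*(z - 1/4)*(z + 1)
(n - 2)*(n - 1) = n^2 - 3*n + 2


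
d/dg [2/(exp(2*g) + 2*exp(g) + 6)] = -4*(exp(g) + 1)*exp(g)/(exp(2*g) + 2*exp(g) + 6)^2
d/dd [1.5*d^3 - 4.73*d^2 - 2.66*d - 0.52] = 4.5*d^2 - 9.46*d - 2.66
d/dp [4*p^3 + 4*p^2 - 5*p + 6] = 12*p^2 + 8*p - 5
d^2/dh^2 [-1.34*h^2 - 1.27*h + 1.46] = -2.68000000000000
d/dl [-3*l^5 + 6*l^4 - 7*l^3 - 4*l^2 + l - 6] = -15*l^4 + 24*l^3 - 21*l^2 - 8*l + 1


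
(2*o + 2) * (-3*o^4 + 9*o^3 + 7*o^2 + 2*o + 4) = -6*o^5 + 12*o^4 + 32*o^3 + 18*o^2 + 12*o + 8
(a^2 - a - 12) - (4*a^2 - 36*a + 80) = -3*a^2 + 35*a - 92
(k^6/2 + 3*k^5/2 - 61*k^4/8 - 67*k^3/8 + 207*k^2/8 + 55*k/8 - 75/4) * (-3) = -3*k^6/2 - 9*k^5/2 + 183*k^4/8 + 201*k^3/8 - 621*k^2/8 - 165*k/8 + 225/4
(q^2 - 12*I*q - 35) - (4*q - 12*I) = q^2 - 4*q - 12*I*q - 35 + 12*I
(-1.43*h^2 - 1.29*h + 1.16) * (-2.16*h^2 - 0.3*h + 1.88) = 3.0888*h^4 + 3.2154*h^3 - 4.807*h^2 - 2.7732*h + 2.1808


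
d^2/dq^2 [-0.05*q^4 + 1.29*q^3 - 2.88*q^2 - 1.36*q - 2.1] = -0.6*q^2 + 7.74*q - 5.76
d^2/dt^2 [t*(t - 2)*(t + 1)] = 6*t - 2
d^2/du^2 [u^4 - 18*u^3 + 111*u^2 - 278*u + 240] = 12*u^2 - 108*u + 222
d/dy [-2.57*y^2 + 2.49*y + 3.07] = 2.49 - 5.14*y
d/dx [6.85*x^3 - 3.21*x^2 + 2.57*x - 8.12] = 20.55*x^2 - 6.42*x + 2.57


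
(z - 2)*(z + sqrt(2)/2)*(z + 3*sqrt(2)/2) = z^3 - 2*z^2 + 2*sqrt(2)*z^2 - 4*sqrt(2)*z + 3*z/2 - 3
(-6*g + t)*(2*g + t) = -12*g^2 - 4*g*t + t^2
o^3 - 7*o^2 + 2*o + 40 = (o - 5)*(o - 4)*(o + 2)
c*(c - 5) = c^2 - 5*c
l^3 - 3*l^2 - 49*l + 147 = (l - 7)*(l - 3)*(l + 7)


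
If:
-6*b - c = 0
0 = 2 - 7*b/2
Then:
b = 4/7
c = -24/7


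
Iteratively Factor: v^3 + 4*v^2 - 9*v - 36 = (v - 3)*(v^2 + 7*v + 12) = (v - 3)*(v + 4)*(v + 3)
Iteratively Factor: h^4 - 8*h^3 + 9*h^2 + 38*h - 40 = (h + 2)*(h^3 - 10*h^2 + 29*h - 20) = (h - 5)*(h + 2)*(h^2 - 5*h + 4) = (h - 5)*(h - 4)*(h + 2)*(h - 1)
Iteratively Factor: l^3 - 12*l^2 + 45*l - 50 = (l - 5)*(l^2 - 7*l + 10) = (l - 5)*(l - 2)*(l - 5)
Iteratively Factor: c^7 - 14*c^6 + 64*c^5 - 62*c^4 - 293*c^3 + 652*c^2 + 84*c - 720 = (c - 3)*(c^6 - 11*c^5 + 31*c^4 + 31*c^3 - 200*c^2 + 52*c + 240) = (c - 3)*(c - 2)*(c^5 - 9*c^4 + 13*c^3 + 57*c^2 - 86*c - 120) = (c - 4)*(c - 3)*(c - 2)*(c^4 - 5*c^3 - 7*c^2 + 29*c + 30) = (c - 5)*(c - 4)*(c - 3)*(c - 2)*(c^3 - 7*c - 6) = (c - 5)*(c - 4)*(c - 3)*(c - 2)*(c + 2)*(c^2 - 2*c - 3) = (c - 5)*(c - 4)*(c - 3)^2*(c - 2)*(c + 2)*(c + 1)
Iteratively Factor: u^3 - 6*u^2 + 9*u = (u)*(u^2 - 6*u + 9) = u*(u - 3)*(u - 3)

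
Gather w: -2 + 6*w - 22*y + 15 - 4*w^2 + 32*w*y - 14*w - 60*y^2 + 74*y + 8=-4*w^2 + w*(32*y - 8) - 60*y^2 + 52*y + 21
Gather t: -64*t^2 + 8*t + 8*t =-64*t^2 + 16*t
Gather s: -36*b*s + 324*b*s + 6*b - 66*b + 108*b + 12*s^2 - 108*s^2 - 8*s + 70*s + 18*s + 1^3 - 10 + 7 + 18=48*b - 96*s^2 + s*(288*b + 80) + 16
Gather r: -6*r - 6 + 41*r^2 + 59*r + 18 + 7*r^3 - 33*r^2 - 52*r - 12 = 7*r^3 + 8*r^2 + r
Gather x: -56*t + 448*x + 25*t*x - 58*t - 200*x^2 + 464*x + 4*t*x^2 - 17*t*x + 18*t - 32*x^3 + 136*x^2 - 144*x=-96*t - 32*x^3 + x^2*(4*t - 64) + x*(8*t + 768)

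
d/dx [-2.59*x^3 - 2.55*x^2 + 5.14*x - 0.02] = -7.77*x^2 - 5.1*x + 5.14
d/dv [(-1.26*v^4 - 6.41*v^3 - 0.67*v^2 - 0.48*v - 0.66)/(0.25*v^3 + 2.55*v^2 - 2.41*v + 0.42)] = (-0.315*v^6 - 6.426*v^5 - 7.0682*v^4 + 29.0194*v^3 - 4.7429*v^2 + 2.8032*v - 1.7922)/(0.0625*v^6 + 1.275*v^5 + 5.2975*v^4 - 12.081*v^3 + 7.9501*v^2 - 2.0244*v + 0.1764)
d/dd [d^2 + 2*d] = 2*d + 2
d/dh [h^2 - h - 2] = 2*h - 1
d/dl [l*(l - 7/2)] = 2*l - 7/2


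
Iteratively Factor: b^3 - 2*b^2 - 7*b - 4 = (b + 1)*(b^2 - 3*b - 4) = (b - 4)*(b + 1)*(b + 1)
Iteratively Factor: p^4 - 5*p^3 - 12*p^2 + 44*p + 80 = (p - 4)*(p^3 - p^2 - 16*p - 20) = (p - 5)*(p - 4)*(p^2 + 4*p + 4) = (p - 5)*(p - 4)*(p + 2)*(p + 2)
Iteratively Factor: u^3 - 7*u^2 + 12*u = (u - 4)*(u^2 - 3*u) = (u - 4)*(u - 3)*(u)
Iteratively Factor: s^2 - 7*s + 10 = (s - 5)*(s - 2)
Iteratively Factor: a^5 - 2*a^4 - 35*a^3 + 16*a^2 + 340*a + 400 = (a + 4)*(a^4 - 6*a^3 - 11*a^2 + 60*a + 100) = (a + 2)*(a + 4)*(a^3 - 8*a^2 + 5*a + 50) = (a - 5)*(a + 2)*(a + 4)*(a^2 - 3*a - 10) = (a - 5)^2*(a + 2)*(a + 4)*(a + 2)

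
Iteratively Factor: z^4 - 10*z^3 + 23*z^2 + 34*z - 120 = (z - 4)*(z^3 - 6*z^2 - z + 30) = (z - 5)*(z - 4)*(z^2 - z - 6) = (z - 5)*(z - 4)*(z + 2)*(z - 3)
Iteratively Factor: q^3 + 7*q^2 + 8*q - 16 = (q + 4)*(q^2 + 3*q - 4) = (q - 1)*(q + 4)*(q + 4)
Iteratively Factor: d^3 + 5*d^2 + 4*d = (d + 1)*(d^2 + 4*d) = d*(d + 1)*(d + 4)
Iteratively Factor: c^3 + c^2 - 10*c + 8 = (c - 2)*(c^2 + 3*c - 4) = (c - 2)*(c + 4)*(c - 1)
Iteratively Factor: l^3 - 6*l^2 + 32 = (l - 4)*(l^2 - 2*l - 8) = (l - 4)*(l + 2)*(l - 4)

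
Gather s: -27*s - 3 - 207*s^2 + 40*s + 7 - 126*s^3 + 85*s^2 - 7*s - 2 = -126*s^3 - 122*s^2 + 6*s + 2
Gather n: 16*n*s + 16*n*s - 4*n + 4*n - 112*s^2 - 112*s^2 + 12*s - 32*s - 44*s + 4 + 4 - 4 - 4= 32*n*s - 224*s^2 - 64*s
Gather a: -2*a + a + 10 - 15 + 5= -a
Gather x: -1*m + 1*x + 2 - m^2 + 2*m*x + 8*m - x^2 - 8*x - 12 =-m^2 + 7*m - x^2 + x*(2*m - 7) - 10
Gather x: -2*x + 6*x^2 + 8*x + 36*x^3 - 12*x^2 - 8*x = 36*x^3 - 6*x^2 - 2*x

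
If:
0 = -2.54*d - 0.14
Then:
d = -0.06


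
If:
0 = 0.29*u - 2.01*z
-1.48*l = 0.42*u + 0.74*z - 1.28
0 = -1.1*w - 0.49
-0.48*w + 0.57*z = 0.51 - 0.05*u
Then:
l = 0.07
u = 2.24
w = -0.45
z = 0.32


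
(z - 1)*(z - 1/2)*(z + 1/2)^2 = z^4 - z^3/2 - 3*z^2/4 + z/8 + 1/8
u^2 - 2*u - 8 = (u - 4)*(u + 2)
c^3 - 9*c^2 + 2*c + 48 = (c - 8)*(c - 3)*(c + 2)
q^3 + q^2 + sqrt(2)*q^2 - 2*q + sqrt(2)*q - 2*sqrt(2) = (q - 1)*(q + 2)*(q + sqrt(2))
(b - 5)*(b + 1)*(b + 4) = b^3 - 21*b - 20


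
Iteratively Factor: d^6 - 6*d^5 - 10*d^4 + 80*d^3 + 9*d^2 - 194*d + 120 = (d - 1)*(d^5 - 5*d^4 - 15*d^3 + 65*d^2 + 74*d - 120) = (d - 1)*(d + 2)*(d^4 - 7*d^3 - d^2 + 67*d - 60) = (d - 5)*(d - 1)*(d + 2)*(d^3 - 2*d^2 - 11*d + 12) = (d - 5)*(d - 4)*(d - 1)*(d + 2)*(d^2 + 2*d - 3) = (d - 5)*(d - 4)*(d - 1)*(d + 2)*(d + 3)*(d - 1)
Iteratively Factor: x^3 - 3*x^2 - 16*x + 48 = (x - 3)*(x^2 - 16) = (x - 3)*(x + 4)*(x - 4)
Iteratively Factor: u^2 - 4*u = (u)*(u - 4)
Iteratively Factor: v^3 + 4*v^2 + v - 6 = (v - 1)*(v^2 + 5*v + 6) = (v - 1)*(v + 2)*(v + 3)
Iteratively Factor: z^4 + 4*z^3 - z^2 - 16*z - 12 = (z + 1)*(z^3 + 3*z^2 - 4*z - 12) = (z + 1)*(z + 2)*(z^2 + z - 6) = (z - 2)*(z + 1)*(z + 2)*(z + 3)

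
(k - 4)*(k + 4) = k^2 - 16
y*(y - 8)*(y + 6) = y^3 - 2*y^2 - 48*y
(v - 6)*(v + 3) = v^2 - 3*v - 18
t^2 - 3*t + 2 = (t - 2)*(t - 1)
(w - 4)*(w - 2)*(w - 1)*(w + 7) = w^4 - 35*w^2 + 90*w - 56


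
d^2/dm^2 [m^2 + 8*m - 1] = 2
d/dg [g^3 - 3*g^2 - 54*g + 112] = 3*g^2 - 6*g - 54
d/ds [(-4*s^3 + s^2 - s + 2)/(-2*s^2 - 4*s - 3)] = (8*s^4 + 32*s^3 + 30*s^2 + 2*s + 11)/(4*s^4 + 16*s^3 + 28*s^2 + 24*s + 9)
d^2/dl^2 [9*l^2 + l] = 18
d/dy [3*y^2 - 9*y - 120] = 6*y - 9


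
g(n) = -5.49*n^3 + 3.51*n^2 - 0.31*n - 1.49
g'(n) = -16.47*n^2 + 7.02*n - 0.31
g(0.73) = -1.98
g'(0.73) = -3.96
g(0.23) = -1.44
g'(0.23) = 0.43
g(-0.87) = 5.05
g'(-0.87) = -18.88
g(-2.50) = 107.00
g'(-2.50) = -120.80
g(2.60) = -75.06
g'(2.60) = -93.40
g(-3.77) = 343.73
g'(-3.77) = -260.86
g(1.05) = -4.30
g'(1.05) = -11.10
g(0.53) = -1.49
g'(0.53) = -1.22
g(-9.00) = 4287.82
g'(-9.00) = -1397.56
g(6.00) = -1062.83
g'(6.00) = -551.11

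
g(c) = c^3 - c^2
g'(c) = 3*c^2 - 2*c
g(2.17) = 5.51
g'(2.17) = 9.79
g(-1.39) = -4.62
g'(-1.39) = 8.58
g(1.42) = 0.85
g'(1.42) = 3.21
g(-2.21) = -15.68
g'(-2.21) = 19.07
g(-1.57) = -6.33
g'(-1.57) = 10.53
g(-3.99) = -79.44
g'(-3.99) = 55.74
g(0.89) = -0.09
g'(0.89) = 0.60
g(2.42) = 8.32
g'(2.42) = 12.73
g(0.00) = 0.00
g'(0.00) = 0.00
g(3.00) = 18.00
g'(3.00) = 21.00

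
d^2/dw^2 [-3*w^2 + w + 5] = -6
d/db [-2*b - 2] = -2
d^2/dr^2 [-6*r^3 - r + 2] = -36*r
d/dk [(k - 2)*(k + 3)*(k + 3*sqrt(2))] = 3*k^2 + 2*k + 6*sqrt(2)*k - 6 + 3*sqrt(2)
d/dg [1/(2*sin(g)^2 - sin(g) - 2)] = (1 - 4*sin(g))*cos(g)/(sin(g) + cos(2*g) + 1)^2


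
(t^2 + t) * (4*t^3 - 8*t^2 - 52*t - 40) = 4*t^5 - 4*t^4 - 60*t^3 - 92*t^2 - 40*t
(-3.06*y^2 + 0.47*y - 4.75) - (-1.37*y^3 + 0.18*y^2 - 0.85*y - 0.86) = 1.37*y^3 - 3.24*y^2 + 1.32*y - 3.89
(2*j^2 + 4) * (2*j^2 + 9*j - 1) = 4*j^4 + 18*j^3 + 6*j^2 + 36*j - 4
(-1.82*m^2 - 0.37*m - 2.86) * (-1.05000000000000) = 1.911*m^2 + 0.3885*m + 3.003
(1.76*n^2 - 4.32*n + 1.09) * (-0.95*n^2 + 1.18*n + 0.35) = -1.672*n^4 + 6.1808*n^3 - 5.5171*n^2 - 0.2258*n + 0.3815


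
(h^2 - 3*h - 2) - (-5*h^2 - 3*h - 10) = 6*h^2 + 8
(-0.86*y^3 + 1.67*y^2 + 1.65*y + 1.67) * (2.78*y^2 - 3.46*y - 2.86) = -2.3908*y^5 + 7.6182*y^4 + 1.2684*y^3 - 5.8426*y^2 - 10.4972*y - 4.7762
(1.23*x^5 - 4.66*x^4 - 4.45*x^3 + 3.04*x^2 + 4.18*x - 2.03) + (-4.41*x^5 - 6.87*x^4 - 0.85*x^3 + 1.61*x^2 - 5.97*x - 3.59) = -3.18*x^5 - 11.53*x^4 - 5.3*x^3 + 4.65*x^2 - 1.79*x - 5.62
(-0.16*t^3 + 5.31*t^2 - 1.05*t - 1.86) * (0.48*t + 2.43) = -0.0768*t^4 + 2.16*t^3 + 12.3993*t^2 - 3.4443*t - 4.5198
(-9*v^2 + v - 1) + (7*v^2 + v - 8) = -2*v^2 + 2*v - 9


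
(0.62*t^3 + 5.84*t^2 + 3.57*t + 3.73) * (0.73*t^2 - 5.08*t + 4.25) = 0.4526*t^5 + 1.1136*t^4 - 24.4261*t^3 + 9.4073*t^2 - 3.7759*t + 15.8525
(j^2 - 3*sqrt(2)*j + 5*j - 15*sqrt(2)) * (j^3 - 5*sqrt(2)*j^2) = j^5 - 8*sqrt(2)*j^4 + 5*j^4 - 40*sqrt(2)*j^3 + 30*j^3 + 150*j^2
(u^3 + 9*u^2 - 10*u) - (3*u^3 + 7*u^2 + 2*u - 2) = -2*u^3 + 2*u^2 - 12*u + 2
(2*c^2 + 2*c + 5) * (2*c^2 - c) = 4*c^4 + 2*c^3 + 8*c^2 - 5*c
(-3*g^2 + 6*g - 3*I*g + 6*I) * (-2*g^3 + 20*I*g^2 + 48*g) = 6*g^5 - 12*g^4 - 54*I*g^4 - 84*g^3 + 108*I*g^3 + 168*g^2 - 144*I*g^2 + 288*I*g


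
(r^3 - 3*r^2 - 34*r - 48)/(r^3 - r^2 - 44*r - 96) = (r + 2)/(r + 4)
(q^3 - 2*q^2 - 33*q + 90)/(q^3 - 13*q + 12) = (q^2 + q - 30)/(q^2 + 3*q - 4)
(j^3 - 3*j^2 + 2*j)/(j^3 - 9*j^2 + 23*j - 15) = j*(j - 2)/(j^2 - 8*j + 15)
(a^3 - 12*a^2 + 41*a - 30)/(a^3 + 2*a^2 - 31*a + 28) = (a^2 - 11*a + 30)/(a^2 + 3*a - 28)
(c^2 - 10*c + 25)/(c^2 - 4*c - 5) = (c - 5)/(c + 1)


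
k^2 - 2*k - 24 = (k - 6)*(k + 4)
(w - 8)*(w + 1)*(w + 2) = w^3 - 5*w^2 - 22*w - 16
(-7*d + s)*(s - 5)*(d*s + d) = -7*d^2*s^2 + 28*d^2*s + 35*d^2 + d*s^3 - 4*d*s^2 - 5*d*s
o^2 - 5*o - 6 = (o - 6)*(o + 1)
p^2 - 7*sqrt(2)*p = p*(p - 7*sqrt(2))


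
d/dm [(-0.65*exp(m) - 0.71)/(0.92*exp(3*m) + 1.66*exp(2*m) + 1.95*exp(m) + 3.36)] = (1.196*exp(3*m) + 3.0386*exp(2*m) + 2.3572*exp(m) - 0.7995)*exp(m)/(0.8464*exp(6*m) + 3.0544*exp(5*m) + 6.3436*exp(4*m) + 12.6564*exp(3*m) + 14.9577*exp(2*m) + 13.104*exp(m) + 11.2896)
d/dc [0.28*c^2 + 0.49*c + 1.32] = 0.56*c + 0.49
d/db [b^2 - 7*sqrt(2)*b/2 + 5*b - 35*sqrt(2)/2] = 2*b - 7*sqrt(2)/2 + 5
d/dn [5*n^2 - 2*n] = 10*n - 2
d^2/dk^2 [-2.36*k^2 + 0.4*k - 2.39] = -4.72000000000000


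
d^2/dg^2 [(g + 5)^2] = 2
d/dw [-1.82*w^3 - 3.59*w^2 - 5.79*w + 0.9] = -5.46*w^2 - 7.18*w - 5.79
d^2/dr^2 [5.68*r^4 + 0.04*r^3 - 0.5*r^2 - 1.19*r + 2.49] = 68.16*r^2 + 0.24*r - 1.0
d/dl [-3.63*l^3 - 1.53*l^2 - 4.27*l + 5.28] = -10.89*l^2 - 3.06*l - 4.27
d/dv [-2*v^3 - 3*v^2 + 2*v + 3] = -6*v^2 - 6*v + 2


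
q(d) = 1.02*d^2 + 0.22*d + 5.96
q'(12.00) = 24.70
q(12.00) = 155.48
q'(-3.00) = -5.90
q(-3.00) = 14.48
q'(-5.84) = -11.69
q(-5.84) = 39.46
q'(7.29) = 15.09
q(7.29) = 61.77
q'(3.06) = 6.46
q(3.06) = 16.18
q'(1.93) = 4.16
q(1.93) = 10.18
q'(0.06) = 0.34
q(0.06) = 5.98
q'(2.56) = 5.44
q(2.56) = 13.21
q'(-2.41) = -4.70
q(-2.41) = 11.35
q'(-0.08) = 0.06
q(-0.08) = 5.95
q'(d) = 2.04*d + 0.22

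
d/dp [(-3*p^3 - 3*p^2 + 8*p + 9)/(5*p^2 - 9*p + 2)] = (-15*p^4 + 54*p^3 - 31*p^2 - 102*p + 97)/(25*p^4 - 90*p^3 + 101*p^2 - 36*p + 4)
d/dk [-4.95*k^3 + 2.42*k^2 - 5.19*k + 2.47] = -14.85*k^2 + 4.84*k - 5.19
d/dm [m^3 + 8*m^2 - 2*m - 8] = 3*m^2 + 16*m - 2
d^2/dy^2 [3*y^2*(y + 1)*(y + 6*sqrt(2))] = 36*y^2 + 18*y + 108*sqrt(2)*y + 36*sqrt(2)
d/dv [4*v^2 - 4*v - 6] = 8*v - 4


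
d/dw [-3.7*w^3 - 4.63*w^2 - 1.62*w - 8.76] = -11.1*w^2 - 9.26*w - 1.62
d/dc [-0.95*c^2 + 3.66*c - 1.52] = 3.66 - 1.9*c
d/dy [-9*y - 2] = -9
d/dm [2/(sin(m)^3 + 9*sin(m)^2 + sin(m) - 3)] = 2*(-18*sin(m) + 3*cos(m)^2 - 4)*cos(m)/(sin(m)^3 + 9*sin(m)^2 + sin(m) - 3)^2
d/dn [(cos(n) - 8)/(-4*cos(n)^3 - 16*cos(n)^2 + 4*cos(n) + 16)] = (125*cos(n)/2 + 10*cos(2*n) - cos(3*n)/2 - 2)/(4*(cos(n) + 4)^2*sin(n)^3)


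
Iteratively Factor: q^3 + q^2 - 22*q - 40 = (q + 4)*(q^2 - 3*q - 10) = (q + 2)*(q + 4)*(q - 5)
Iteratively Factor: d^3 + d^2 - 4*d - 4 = (d + 1)*(d^2 - 4) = (d + 1)*(d + 2)*(d - 2)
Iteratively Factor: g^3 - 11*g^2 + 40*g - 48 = (g - 4)*(g^2 - 7*g + 12) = (g - 4)*(g - 3)*(g - 4)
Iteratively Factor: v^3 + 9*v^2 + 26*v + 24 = (v + 2)*(v^2 + 7*v + 12) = (v + 2)*(v + 3)*(v + 4)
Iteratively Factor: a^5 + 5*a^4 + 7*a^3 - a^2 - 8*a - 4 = (a + 2)*(a^4 + 3*a^3 + a^2 - 3*a - 2) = (a + 2)^2*(a^3 + a^2 - a - 1) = (a + 1)*(a + 2)^2*(a^2 - 1) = (a - 1)*(a + 1)*(a + 2)^2*(a + 1)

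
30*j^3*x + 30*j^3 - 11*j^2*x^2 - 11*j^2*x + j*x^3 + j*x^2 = (-6*j + x)*(-5*j + x)*(j*x + j)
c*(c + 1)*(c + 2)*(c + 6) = c^4 + 9*c^3 + 20*c^2 + 12*c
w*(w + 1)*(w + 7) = w^3 + 8*w^2 + 7*w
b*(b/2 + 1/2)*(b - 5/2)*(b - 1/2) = b^4/2 - b^3 - 7*b^2/8 + 5*b/8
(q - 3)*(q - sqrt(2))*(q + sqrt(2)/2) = q^3 - 3*q^2 - sqrt(2)*q^2/2 - q + 3*sqrt(2)*q/2 + 3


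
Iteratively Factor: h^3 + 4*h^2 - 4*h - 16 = (h - 2)*(h^2 + 6*h + 8) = (h - 2)*(h + 2)*(h + 4)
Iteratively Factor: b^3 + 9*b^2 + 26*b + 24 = (b + 3)*(b^2 + 6*b + 8) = (b + 2)*(b + 3)*(b + 4)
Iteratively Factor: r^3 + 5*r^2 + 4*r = (r + 4)*(r^2 + r) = (r + 1)*(r + 4)*(r)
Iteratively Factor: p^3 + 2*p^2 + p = (p + 1)*(p^2 + p) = (p + 1)^2*(p)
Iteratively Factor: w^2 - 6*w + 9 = (w - 3)*(w - 3)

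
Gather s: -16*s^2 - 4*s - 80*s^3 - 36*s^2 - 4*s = -80*s^3 - 52*s^2 - 8*s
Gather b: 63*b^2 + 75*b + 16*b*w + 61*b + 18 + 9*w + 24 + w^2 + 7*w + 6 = 63*b^2 + b*(16*w + 136) + w^2 + 16*w + 48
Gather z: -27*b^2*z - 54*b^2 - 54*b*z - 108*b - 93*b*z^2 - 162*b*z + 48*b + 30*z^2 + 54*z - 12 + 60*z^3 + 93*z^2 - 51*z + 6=-54*b^2 - 60*b + 60*z^3 + z^2*(123 - 93*b) + z*(-27*b^2 - 216*b + 3) - 6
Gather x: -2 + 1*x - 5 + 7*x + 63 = 8*x + 56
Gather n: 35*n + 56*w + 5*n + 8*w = 40*n + 64*w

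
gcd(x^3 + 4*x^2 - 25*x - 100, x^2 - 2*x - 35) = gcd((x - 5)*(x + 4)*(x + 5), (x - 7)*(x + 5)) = x + 5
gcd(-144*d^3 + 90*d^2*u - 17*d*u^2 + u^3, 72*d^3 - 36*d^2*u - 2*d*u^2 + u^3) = -6*d + u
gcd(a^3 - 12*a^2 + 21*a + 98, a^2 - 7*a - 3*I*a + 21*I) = a - 7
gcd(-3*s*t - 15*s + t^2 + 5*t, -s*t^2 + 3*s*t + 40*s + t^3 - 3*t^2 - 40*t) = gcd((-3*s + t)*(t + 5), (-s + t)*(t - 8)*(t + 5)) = t + 5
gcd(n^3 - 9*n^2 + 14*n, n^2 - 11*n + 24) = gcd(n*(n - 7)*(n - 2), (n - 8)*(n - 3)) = 1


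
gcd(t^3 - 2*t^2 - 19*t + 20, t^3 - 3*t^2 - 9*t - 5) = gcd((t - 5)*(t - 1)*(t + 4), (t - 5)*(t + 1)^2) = t - 5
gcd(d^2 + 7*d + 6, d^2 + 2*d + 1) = d + 1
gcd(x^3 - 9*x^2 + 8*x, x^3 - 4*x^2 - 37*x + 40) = x^2 - 9*x + 8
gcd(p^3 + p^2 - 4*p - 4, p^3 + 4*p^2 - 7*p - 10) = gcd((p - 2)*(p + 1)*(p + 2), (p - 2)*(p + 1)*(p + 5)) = p^2 - p - 2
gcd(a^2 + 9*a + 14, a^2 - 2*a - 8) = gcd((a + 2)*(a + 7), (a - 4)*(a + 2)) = a + 2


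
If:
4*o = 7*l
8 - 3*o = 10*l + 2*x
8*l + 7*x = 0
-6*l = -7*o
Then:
No Solution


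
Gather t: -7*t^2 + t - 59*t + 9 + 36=-7*t^2 - 58*t + 45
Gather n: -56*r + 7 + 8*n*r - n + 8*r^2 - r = n*(8*r - 1) + 8*r^2 - 57*r + 7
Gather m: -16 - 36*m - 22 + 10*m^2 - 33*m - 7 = 10*m^2 - 69*m - 45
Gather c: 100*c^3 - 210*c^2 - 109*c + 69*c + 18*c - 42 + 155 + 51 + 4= 100*c^3 - 210*c^2 - 22*c + 168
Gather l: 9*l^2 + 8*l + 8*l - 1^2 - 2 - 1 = 9*l^2 + 16*l - 4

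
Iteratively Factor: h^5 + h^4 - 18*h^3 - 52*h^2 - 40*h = (h)*(h^4 + h^3 - 18*h^2 - 52*h - 40) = h*(h + 2)*(h^3 - h^2 - 16*h - 20) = h*(h - 5)*(h + 2)*(h^2 + 4*h + 4) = h*(h - 5)*(h + 2)^2*(h + 2)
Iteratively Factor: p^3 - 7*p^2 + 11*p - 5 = (p - 5)*(p^2 - 2*p + 1) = (p - 5)*(p - 1)*(p - 1)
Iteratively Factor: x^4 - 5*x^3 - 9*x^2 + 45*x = (x)*(x^3 - 5*x^2 - 9*x + 45) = x*(x + 3)*(x^2 - 8*x + 15) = x*(x - 3)*(x + 3)*(x - 5)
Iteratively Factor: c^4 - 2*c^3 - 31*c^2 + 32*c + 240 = (c - 5)*(c^3 + 3*c^2 - 16*c - 48) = (c - 5)*(c + 3)*(c^2 - 16) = (c - 5)*(c - 4)*(c + 3)*(c + 4)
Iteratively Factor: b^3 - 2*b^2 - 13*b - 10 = (b - 5)*(b^2 + 3*b + 2) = (b - 5)*(b + 2)*(b + 1)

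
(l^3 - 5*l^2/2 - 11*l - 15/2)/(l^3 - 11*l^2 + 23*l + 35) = (l + 3/2)/(l - 7)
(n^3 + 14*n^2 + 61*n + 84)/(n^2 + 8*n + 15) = (n^2 + 11*n + 28)/(n + 5)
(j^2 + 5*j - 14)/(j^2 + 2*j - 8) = (j + 7)/(j + 4)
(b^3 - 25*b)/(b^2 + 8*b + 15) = b*(b - 5)/(b + 3)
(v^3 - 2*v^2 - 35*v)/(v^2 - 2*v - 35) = v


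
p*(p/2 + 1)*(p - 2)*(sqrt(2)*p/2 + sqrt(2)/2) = sqrt(2)*p^4/4 + sqrt(2)*p^3/4 - sqrt(2)*p^2 - sqrt(2)*p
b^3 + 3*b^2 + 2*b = b*(b + 1)*(b + 2)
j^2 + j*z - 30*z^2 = (j - 5*z)*(j + 6*z)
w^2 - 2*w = w*(w - 2)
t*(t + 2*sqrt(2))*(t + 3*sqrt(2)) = t^3 + 5*sqrt(2)*t^2 + 12*t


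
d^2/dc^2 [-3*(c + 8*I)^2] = -6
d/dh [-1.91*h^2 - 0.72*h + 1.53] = -3.82*h - 0.72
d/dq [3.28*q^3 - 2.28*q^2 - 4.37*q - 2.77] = 9.84*q^2 - 4.56*q - 4.37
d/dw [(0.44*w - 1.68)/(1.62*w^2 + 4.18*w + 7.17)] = (-0.7128*w^2 + 5.4432*w + 10.1772)/(2.6244*w^4 + 13.5432*w^3 + 40.7032*w^2 + 59.9412*w + 51.4089)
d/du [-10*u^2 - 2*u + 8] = -20*u - 2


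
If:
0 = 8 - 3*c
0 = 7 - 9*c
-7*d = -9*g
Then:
No Solution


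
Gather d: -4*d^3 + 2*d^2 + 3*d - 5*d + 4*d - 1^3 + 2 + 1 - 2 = -4*d^3 + 2*d^2 + 2*d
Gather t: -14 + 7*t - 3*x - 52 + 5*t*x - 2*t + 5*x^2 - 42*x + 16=t*(5*x + 5) + 5*x^2 - 45*x - 50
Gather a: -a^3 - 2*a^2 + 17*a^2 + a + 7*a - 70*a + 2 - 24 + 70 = -a^3 + 15*a^2 - 62*a + 48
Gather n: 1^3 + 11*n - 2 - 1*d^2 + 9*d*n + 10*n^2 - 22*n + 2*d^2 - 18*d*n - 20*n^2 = d^2 - 10*n^2 + n*(-9*d - 11) - 1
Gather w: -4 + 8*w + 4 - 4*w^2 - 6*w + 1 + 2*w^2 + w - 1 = -2*w^2 + 3*w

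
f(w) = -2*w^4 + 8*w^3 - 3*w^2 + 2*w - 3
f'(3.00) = -16.00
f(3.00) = 30.00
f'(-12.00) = 17354.00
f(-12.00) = -55755.00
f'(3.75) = -104.88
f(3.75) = -11.32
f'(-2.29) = 237.67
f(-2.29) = -174.39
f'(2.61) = 7.59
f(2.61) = 31.21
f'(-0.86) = 30.00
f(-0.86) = -13.12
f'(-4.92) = 1565.24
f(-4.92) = -2210.12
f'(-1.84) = 144.13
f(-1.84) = -89.60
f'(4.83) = -368.52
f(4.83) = -250.37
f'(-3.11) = 493.43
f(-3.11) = -465.98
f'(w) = -8*w^3 + 24*w^2 - 6*w + 2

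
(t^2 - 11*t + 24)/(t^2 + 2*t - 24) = (t^2 - 11*t + 24)/(t^2 + 2*t - 24)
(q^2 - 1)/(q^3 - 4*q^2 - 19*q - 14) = (q - 1)/(q^2 - 5*q - 14)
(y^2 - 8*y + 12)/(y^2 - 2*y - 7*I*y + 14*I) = (y - 6)/(y - 7*I)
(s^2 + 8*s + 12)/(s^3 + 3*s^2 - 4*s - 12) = (s + 6)/(s^2 + s - 6)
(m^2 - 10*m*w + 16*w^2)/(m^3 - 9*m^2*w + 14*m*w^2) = (-m + 8*w)/(m*(-m + 7*w))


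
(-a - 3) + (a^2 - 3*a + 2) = a^2 - 4*a - 1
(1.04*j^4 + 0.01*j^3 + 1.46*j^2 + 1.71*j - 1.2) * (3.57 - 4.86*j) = -5.0544*j^5 + 3.6642*j^4 - 7.0599*j^3 - 3.0984*j^2 + 11.9367*j - 4.284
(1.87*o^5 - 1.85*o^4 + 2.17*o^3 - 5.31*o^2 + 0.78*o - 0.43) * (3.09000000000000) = 5.7783*o^5 - 5.7165*o^4 + 6.7053*o^3 - 16.4079*o^2 + 2.4102*o - 1.3287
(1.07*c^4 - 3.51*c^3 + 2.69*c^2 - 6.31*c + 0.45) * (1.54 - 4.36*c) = -4.6652*c^5 + 16.9514*c^4 - 17.1338*c^3 + 31.6542*c^2 - 11.6794*c + 0.693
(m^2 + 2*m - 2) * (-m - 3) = -m^3 - 5*m^2 - 4*m + 6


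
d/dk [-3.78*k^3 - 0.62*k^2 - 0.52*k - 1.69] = -11.34*k^2 - 1.24*k - 0.52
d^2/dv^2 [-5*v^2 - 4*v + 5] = -10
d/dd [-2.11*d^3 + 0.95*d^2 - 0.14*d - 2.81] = -6.33*d^2 + 1.9*d - 0.14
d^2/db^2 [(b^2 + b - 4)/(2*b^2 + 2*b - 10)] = 3*(b^2 + b + 2)/(b^6 + 3*b^5 - 12*b^4 - 29*b^3 + 60*b^2 + 75*b - 125)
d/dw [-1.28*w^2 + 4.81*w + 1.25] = 4.81 - 2.56*w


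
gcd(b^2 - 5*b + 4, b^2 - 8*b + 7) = b - 1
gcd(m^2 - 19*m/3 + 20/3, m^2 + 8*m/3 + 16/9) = 1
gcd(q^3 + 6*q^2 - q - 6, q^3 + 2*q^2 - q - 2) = q^2 - 1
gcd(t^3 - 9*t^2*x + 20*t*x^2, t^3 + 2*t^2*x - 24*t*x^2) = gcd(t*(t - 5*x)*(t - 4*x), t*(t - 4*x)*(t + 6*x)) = -t^2 + 4*t*x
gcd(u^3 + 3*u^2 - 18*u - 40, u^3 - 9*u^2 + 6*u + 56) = u^2 - 2*u - 8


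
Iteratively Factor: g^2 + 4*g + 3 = (g + 1)*(g + 3)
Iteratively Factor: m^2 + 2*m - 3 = (m + 3)*(m - 1)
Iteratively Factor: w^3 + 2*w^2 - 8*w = (w)*(w^2 + 2*w - 8) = w*(w + 4)*(w - 2)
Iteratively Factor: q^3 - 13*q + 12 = (q + 4)*(q^2 - 4*q + 3) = (q - 1)*(q + 4)*(q - 3)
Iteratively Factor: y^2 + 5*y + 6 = (y + 3)*(y + 2)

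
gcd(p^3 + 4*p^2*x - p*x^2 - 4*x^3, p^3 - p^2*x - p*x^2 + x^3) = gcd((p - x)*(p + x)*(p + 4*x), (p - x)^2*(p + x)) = -p^2 + x^2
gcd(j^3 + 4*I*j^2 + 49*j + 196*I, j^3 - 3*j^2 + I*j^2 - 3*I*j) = 1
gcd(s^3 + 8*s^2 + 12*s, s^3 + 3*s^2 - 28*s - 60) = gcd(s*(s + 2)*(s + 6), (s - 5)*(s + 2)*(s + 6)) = s^2 + 8*s + 12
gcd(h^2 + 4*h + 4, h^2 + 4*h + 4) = h^2 + 4*h + 4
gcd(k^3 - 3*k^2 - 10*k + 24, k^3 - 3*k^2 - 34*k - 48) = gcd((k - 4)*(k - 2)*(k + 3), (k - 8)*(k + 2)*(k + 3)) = k + 3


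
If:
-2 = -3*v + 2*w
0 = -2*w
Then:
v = 2/3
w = 0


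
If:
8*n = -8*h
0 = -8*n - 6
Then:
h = 3/4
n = -3/4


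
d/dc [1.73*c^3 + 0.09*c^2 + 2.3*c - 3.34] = 5.19*c^2 + 0.18*c + 2.3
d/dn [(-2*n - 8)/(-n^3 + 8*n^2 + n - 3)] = 2*(n^3 - 8*n^2 - n + (n + 4)*(-3*n^2 + 16*n + 1) + 3)/(n^3 - 8*n^2 - n + 3)^2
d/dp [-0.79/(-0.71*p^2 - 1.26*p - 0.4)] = (-1.1218*p - 0.9954)/(0.71*p^2 + 1.26*p + 0.4)^2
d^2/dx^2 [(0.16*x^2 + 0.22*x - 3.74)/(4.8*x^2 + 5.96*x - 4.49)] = (0.983040000000003*x^3 - 496.32768*x^2 - 613.51488*x - 408.68472)/(110.592*x^6 + 411.9552*x^5 + 201.16224*x^4 - 558.990784*x^3 - 188.170512*x^2 + 360.462588*x - 90.518849)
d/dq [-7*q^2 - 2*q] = -14*q - 2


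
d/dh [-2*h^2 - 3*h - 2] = -4*h - 3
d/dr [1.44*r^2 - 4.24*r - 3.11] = 2.88*r - 4.24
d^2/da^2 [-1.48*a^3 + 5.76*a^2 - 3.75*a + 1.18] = 11.52 - 8.88*a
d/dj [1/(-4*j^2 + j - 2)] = (8*j - 1)/(4*j^2 - j + 2)^2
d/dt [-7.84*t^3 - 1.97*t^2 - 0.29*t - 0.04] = -23.52*t^2 - 3.94*t - 0.29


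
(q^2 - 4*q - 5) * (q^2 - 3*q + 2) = q^4 - 7*q^3 + 9*q^2 + 7*q - 10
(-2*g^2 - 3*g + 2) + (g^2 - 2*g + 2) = -g^2 - 5*g + 4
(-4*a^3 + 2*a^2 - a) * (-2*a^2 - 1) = 8*a^5 - 4*a^4 + 6*a^3 - 2*a^2 + a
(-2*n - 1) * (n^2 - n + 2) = -2*n^3 + n^2 - 3*n - 2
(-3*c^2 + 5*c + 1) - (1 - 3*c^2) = 5*c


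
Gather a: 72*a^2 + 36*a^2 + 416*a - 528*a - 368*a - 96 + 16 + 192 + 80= 108*a^2 - 480*a + 192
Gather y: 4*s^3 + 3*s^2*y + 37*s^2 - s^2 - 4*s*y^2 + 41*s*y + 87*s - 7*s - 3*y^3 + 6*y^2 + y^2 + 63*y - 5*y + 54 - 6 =4*s^3 + 36*s^2 + 80*s - 3*y^3 + y^2*(7 - 4*s) + y*(3*s^2 + 41*s + 58) + 48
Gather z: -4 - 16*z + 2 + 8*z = -8*z - 2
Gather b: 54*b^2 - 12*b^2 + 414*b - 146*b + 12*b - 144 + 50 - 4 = 42*b^2 + 280*b - 98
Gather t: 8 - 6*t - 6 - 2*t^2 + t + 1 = -2*t^2 - 5*t + 3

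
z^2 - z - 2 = (z - 2)*(z + 1)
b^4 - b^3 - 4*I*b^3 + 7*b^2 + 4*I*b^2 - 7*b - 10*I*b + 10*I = (b - 1)*(b - 5*I)*(b - I)*(b + 2*I)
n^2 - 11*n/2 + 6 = (n - 4)*(n - 3/2)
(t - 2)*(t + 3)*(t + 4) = t^3 + 5*t^2 - 2*t - 24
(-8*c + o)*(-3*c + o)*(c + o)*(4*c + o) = 96*c^4 + 76*c^3*o - 27*c^2*o^2 - 6*c*o^3 + o^4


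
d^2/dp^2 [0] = 0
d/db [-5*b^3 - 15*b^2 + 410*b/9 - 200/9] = -15*b^2 - 30*b + 410/9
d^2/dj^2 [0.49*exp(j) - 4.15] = 0.49*exp(j)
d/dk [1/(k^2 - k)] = (1 - 2*k)/(k^2*(k - 1)^2)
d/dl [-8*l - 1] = -8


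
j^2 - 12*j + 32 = (j - 8)*(j - 4)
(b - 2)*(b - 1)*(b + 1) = b^3 - 2*b^2 - b + 2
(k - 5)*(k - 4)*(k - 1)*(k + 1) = k^4 - 9*k^3 + 19*k^2 + 9*k - 20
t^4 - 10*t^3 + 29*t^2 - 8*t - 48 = (t - 4)^2*(t - 3)*(t + 1)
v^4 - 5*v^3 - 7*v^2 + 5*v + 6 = (v - 6)*(v - 1)*(v + 1)^2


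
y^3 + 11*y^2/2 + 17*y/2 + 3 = (y + 1/2)*(y + 2)*(y + 3)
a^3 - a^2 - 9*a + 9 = (a - 3)*(a - 1)*(a + 3)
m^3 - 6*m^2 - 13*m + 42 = (m - 7)*(m - 2)*(m + 3)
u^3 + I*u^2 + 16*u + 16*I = (u - 4*I)*(u + I)*(u + 4*I)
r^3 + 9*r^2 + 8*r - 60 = (r - 2)*(r + 5)*(r + 6)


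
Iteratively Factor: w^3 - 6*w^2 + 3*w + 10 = (w - 2)*(w^2 - 4*w - 5) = (w - 5)*(w - 2)*(w + 1)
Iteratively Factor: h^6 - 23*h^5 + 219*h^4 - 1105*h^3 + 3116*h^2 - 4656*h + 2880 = (h - 4)*(h^5 - 19*h^4 + 143*h^3 - 533*h^2 + 984*h - 720) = (h - 5)*(h - 4)*(h^4 - 14*h^3 + 73*h^2 - 168*h + 144) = (h - 5)*(h - 4)^2*(h^3 - 10*h^2 + 33*h - 36) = (h - 5)*(h - 4)^2*(h - 3)*(h^2 - 7*h + 12) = (h - 5)*(h - 4)^2*(h - 3)^2*(h - 4)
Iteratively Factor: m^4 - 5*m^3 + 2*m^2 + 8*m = (m + 1)*(m^3 - 6*m^2 + 8*m) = m*(m + 1)*(m^2 - 6*m + 8) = m*(m - 2)*(m + 1)*(m - 4)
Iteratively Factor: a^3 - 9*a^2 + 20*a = (a)*(a^2 - 9*a + 20) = a*(a - 4)*(a - 5)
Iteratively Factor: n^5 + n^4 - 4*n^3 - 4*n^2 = (n + 1)*(n^4 - 4*n^2) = n*(n + 1)*(n^3 - 4*n) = n*(n + 1)*(n + 2)*(n^2 - 2*n) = n^2*(n + 1)*(n + 2)*(n - 2)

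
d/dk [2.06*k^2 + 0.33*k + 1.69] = 4.12*k + 0.33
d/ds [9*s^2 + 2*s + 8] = 18*s + 2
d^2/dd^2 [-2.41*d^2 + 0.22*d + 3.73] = -4.82000000000000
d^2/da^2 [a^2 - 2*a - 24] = 2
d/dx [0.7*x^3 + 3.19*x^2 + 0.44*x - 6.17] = 2.1*x^2 + 6.38*x + 0.44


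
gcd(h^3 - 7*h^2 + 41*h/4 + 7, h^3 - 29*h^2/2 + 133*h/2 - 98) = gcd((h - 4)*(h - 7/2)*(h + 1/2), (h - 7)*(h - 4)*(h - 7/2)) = h^2 - 15*h/2 + 14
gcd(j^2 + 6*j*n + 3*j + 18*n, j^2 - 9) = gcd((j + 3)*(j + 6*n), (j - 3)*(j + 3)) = j + 3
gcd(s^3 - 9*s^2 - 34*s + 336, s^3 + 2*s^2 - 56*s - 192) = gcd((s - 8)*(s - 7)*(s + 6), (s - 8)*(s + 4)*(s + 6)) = s^2 - 2*s - 48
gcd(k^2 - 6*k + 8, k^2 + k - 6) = k - 2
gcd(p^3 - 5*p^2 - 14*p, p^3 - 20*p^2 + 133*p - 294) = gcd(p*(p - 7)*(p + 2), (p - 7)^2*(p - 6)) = p - 7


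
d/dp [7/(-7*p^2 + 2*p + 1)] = 14*(7*p - 1)/(-7*p^2 + 2*p + 1)^2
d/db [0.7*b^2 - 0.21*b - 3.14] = 1.4*b - 0.21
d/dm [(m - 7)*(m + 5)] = 2*m - 2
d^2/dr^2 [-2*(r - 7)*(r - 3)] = -4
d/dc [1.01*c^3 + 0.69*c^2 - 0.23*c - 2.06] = 3.03*c^2 + 1.38*c - 0.23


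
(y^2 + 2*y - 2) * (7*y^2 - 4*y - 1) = 7*y^4 + 10*y^3 - 23*y^2 + 6*y + 2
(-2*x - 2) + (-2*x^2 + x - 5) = -2*x^2 - x - 7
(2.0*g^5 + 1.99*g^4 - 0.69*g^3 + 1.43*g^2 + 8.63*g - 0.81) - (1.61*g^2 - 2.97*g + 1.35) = 2.0*g^5 + 1.99*g^4 - 0.69*g^3 - 0.18*g^2 + 11.6*g - 2.16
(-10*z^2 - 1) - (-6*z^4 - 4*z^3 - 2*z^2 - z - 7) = 6*z^4 + 4*z^3 - 8*z^2 + z + 6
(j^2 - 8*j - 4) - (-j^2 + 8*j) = 2*j^2 - 16*j - 4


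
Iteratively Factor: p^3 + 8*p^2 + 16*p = (p + 4)*(p^2 + 4*p) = p*(p + 4)*(p + 4)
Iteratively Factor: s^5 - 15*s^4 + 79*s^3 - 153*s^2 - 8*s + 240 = (s + 1)*(s^4 - 16*s^3 + 95*s^2 - 248*s + 240) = (s - 4)*(s + 1)*(s^3 - 12*s^2 + 47*s - 60) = (s - 4)^2*(s + 1)*(s^2 - 8*s + 15) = (s - 4)^2*(s - 3)*(s + 1)*(s - 5)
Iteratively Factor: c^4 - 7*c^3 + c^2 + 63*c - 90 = (c - 5)*(c^3 - 2*c^2 - 9*c + 18) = (c - 5)*(c - 3)*(c^2 + c - 6) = (c - 5)*(c - 3)*(c - 2)*(c + 3)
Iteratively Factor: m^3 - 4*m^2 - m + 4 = (m - 4)*(m^2 - 1) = (m - 4)*(m - 1)*(m + 1)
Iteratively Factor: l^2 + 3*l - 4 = (l - 1)*(l + 4)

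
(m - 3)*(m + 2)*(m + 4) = m^3 + 3*m^2 - 10*m - 24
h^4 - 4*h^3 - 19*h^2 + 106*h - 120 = (h - 4)*(h - 3)*(h - 2)*(h + 5)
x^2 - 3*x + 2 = (x - 2)*(x - 1)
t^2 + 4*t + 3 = (t + 1)*(t + 3)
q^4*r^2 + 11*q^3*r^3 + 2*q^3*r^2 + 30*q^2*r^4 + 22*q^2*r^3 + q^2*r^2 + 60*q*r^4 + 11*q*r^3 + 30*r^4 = (q + 5*r)*(q + 6*r)*(q*r + r)^2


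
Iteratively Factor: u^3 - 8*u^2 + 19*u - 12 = (u - 3)*(u^2 - 5*u + 4) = (u - 4)*(u - 3)*(u - 1)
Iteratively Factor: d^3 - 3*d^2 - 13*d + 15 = (d + 3)*(d^2 - 6*d + 5) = (d - 1)*(d + 3)*(d - 5)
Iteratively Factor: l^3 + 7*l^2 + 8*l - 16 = (l + 4)*(l^2 + 3*l - 4) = (l + 4)^2*(l - 1)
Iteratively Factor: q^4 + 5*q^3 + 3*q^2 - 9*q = (q + 3)*(q^3 + 2*q^2 - 3*q) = (q + 3)^2*(q^2 - q) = (q - 1)*(q + 3)^2*(q)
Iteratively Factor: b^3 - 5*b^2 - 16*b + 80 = (b - 4)*(b^2 - b - 20) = (b - 4)*(b + 4)*(b - 5)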